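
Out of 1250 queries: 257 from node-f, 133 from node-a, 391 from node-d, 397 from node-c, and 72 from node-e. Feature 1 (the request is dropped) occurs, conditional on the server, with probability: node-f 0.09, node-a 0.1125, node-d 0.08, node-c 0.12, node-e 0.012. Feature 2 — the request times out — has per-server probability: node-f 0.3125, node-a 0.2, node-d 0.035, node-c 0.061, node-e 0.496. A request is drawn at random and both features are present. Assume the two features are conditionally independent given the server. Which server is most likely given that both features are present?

Compute prior × likelihood for every hypothesis:
  node-f: 0.2056 × 0.09 × 0.3125 = 0.0057825
  node-a: 0.1064 × 0.1125 × 0.2 = 0.002394
  node-d: 0.3128 × 0.08 × 0.035 = 0.00087584
  node-c: 0.3176 × 0.12 × 0.061 = 0.002324832
  node-e: 0.0576 × 0.012 × 0.496 = 0.0003428352
Total = 0.0117200072.
Largest term belongs to node-f, so node-f is most probable.

node-f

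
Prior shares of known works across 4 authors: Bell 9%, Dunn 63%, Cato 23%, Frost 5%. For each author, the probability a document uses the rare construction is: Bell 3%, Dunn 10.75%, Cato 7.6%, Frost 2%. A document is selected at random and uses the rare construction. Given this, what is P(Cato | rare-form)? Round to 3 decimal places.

0.197

By Bayes' rule, posterior ∝ prior × likelihood:
  Bell: 0.09 × 0.03 = 0.0027
  Dunn: 0.63 × 0.1075 = 0.067725
  Cato: 0.23 × 0.076 = 0.01748
  Frost: 0.05 × 0.02 = 0.001
Normalizing constant = 0.088905.
P(Cato | evidence) = 0.01748 / 0.088905 ≈ 0.197.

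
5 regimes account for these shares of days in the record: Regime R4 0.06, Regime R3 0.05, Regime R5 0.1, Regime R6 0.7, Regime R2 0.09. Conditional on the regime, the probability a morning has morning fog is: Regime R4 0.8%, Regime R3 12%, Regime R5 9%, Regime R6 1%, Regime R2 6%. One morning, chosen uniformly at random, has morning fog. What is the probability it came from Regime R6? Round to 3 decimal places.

By Bayes' rule, posterior ∝ prior × likelihood:
  Regime R4: 0.06 × 0.008 = 0.00048
  Regime R3: 0.05 × 0.12 = 0.006
  Regime R5: 0.1 × 0.09 = 0.009
  Regime R6: 0.7 × 0.01 = 0.007
  Regime R2: 0.09 × 0.06 = 0.0054
Total = 0.02788.
P(Regime R6 | evidence) = 0.007 / 0.02788 ≈ 0.251.

0.251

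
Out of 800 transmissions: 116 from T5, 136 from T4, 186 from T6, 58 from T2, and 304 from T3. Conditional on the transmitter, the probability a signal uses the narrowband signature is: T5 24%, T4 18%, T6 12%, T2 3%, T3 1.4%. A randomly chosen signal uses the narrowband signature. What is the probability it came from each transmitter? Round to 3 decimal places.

Unnormalized posteriors (prior × likelihood):
  T5: 0.145 × 0.24 = 0.0348
  T4: 0.17 × 0.18 = 0.0306
  T6: 0.2325 × 0.12 = 0.0279
  T2: 0.0725 × 0.03 = 0.002175
  T3: 0.38 × 0.014 = 0.00532
Sum = 0.100795.
P(T5 | narrowband) = 0.0348/0.100795 ≈ 0.345
P(T4 | narrowband) = 0.0306/0.100795 ≈ 0.304
P(T6 | narrowband) = 0.0279/0.100795 ≈ 0.277
P(T2 | narrowband) = 0.002175/0.100795 ≈ 0.022
P(T3 | narrowband) = 0.00532/0.100795 ≈ 0.053

T5 0.345, T4 0.304, T6 0.277, T2 0.022, T3 0.053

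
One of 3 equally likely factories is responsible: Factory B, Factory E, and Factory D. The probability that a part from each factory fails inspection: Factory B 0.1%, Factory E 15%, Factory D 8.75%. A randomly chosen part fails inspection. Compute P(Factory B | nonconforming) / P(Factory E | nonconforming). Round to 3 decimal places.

With a uniform prior (1/3 each), posterior ∝ likelihood:
  Factory B: 0.001
  Factory E: 0.15
  Factory D: 0.0875
Total = 0.2385.
The ratio is 0.001 / 0.15 (the normalizer cancels) = 0.007.

0.007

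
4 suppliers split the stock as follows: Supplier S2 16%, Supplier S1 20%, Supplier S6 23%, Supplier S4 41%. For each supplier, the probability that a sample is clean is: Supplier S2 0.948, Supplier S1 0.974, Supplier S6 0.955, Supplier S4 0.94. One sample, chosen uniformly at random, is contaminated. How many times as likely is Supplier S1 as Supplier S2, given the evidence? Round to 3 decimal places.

0.625

Taking complements, P(contaminated | each) = Supplier S2 0.052, Supplier S1 0.026, Supplier S6 0.045, Supplier S4 0.06.
Prior × likelihood for each hypothesis:
  Supplier S2: 0.16 × 0.052 = 0.00832
  Supplier S1: 0.2 × 0.026 = 0.0052
  Supplier S6: 0.23 × 0.045 = 0.01035
  Supplier S4: 0.41 × 0.06 = 0.0246
Total = 0.04847.
The ratio is 0.0052 / 0.00832 (the normalizer cancels) = 0.625.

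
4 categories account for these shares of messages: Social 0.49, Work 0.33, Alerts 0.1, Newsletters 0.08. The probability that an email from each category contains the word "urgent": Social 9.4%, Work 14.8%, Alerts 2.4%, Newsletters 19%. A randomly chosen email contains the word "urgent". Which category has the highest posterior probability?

Compute prior × likelihood for every hypothesis:
  Social: 0.49 × 0.094 = 0.04606
  Work: 0.33 × 0.148 = 0.04884
  Alerts: 0.1 × 0.024 = 0.0024
  Newsletters: 0.08 × 0.19 = 0.0152
Normalizing constant = 0.1125.
Largest term belongs to Work, so Work is most probable.

Work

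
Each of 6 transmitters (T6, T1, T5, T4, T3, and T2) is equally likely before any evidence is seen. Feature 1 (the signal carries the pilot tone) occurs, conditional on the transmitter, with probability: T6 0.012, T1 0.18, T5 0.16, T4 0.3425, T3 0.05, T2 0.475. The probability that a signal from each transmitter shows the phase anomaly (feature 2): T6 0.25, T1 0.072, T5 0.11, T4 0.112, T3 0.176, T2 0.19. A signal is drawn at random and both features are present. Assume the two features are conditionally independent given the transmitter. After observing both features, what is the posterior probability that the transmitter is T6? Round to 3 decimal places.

Since the prior is uniform, the posterior is proportional to the likelihood:
  T6: 0.012 × 0.25 = 0.003
  T1: 0.18 × 0.072 = 0.01296
  T5: 0.16 × 0.11 = 0.0176
  T4: 0.3425 × 0.112 = 0.03836
  T3: 0.05 × 0.176 = 0.0088
  T2: 0.475 × 0.19 = 0.09025
Sum = 0.17097.
P(T6 | evidence) = 0.003 / 0.17097 ≈ 0.018.

0.018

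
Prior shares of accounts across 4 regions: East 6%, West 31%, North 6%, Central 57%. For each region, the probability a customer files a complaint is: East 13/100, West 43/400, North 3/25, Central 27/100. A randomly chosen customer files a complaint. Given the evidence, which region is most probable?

Central

Compute prior × likelihood for every hypothesis:
  East: 0.06 × 0.13 = 0.0078
  West: 0.31 × 0.1075 = 0.033325
  North: 0.06 × 0.12 = 0.0072
  Central: 0.57 × 0.27 = 0.1539
Sum = 0.202225.
Largest term belongs to Central, so Central is most probable.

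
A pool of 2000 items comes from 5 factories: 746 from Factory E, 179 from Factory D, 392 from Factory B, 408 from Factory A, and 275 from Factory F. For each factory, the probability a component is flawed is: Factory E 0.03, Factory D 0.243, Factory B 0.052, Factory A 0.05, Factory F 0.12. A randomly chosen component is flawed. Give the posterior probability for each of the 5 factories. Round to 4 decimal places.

Unnormalized posteriors (prior × likelihood):
  Factory E: 0.373 × 0.03 = 0.01119
  Factory D: 0.0895 × 0.243 = 0.0217485
  Factory B: 0.196 × 0.052 = 0.010192
  Factory A: 0.204 × 0.05 = 0.0102
  Factory F: 0.1375 × 0.12 = 0.0165
Normalizing constant = 0.0698305.
P(Factory E | flawed) = 0.01119/0.0698305 ≈ 0.1602
P(Factory D | flawed) = 0.0217485/0.0698305 ≈ 0.3114
P(Factory B | flawed) = 0.010192/0.0698305 ≈ 0.1460
P(Factory A | flawed) = 0.0102/0.0698305 ≈ 0.1461
P(Factory F | flawed) = 0.0165/0.0698305 ≈ 0.2363

Factory E 0.1602, Factory D 0.3114, Factory B 0.1460, Factory A 0.1461, Factory F 0.2363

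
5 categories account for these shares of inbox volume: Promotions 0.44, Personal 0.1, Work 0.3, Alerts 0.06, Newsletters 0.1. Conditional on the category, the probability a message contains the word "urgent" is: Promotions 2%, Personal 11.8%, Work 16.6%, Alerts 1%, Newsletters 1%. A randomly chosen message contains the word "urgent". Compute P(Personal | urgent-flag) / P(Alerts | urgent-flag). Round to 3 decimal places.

19.667

Unnormalized posteriors (prior × likelihood):
  Promotions: 0.44 × 0.02 = 0.0088
  Personal: 0.1 × 0.118 = 0.0118
  Work: 0.3 × 0.166 = 0.0498
  Alerts: 0.06 × 0.01 = 0.0006
  Newsletters: 0.1 × 0.01 = 0.001
Normalizing constant = 0.072.
The ratio is 0.0118 / 0.0006 (the normalizer cancels) = 19.667.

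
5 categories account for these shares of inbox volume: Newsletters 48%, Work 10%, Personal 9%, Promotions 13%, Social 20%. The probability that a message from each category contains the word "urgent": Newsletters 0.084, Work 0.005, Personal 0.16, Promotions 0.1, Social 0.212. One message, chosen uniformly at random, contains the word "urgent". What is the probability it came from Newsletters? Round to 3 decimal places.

0.364

Prior × likelihood for each hypothesis:
  Newsletters: 0.48 × 0.084 = 0.04032
  Work: 0.1 × 0.005 = 0.0005
  Personal: 0.09 × 0.16 = 0.0144
  Promotions: 0.13 × 0.1 = 0.013
  Social: 0.2 × 0.212 = 0.0424
Total = 0.11062.
P(Newsletters | evidence) = 0.04032 / 0.11062 ≈ 0.364.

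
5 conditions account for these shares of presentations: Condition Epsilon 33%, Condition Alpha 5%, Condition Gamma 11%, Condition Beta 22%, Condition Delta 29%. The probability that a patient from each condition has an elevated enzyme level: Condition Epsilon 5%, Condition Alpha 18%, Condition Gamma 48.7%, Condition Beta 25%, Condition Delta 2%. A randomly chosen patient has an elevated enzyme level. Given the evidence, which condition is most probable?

Compute prior × likelihood for every hypothesis:
  Condition Epsilon: 0.33 × 0.05 = 0.0165
  Condition Alpha: 0.05 × 0.18 = 0.009
  Condition Gamma: 0.11 × 0.487 = 0.05357
  Condition Beta: 0.22 × 0.25 = 0.055
  Condition Delta: 0.29 × 0.02 = 0.0058
Total = 0.13987.
Largest term belongs to Condition Beta, so Condition Beta is most probable.

Condition Beta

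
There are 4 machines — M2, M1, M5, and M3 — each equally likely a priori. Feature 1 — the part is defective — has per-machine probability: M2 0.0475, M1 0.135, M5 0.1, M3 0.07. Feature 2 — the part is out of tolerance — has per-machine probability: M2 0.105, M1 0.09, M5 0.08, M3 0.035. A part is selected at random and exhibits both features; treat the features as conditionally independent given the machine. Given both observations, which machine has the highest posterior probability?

Since the prior is uniform, the posterior is proportional to the likelihood:
  M2: 0.0475 × 0.105 = 0.0049875
  M1: 0.135 × 0.09 = 0.01215
  M5: 0.1 × 0.08 = 0.008
  M3: 0.07 × 0.035 = 0.00245
Total = 0.0275875.
Largest term belongs to M1, so M1 is most probable.

M1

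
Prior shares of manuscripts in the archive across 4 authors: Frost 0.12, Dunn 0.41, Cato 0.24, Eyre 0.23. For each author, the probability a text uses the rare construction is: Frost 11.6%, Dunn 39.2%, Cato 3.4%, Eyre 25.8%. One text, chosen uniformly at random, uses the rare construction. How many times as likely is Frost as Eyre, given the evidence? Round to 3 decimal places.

0.235

Compute prior × likelihood for every hypothesis:
  Frost: 0.12 × 0.116 = 0.01392
  Dunn: 0.41 × 0.392 = 0.16072
  Cato: 0.24 × 0.034 = 0.00816
  Eyre: 0.23 × 0.258 = 0.05934
Sum = 0.24214.
The ratio is 0.01392 / 0.05934 (the normalizer cancels) = 0.235.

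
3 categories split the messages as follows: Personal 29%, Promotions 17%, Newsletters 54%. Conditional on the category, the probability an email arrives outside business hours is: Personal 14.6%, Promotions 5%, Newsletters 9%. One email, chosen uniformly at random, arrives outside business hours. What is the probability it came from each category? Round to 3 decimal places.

Personal 0.426, Promotions 0.085, Newsletters 0.489

Unnormalized posteriors (prior × likelihood):
  Personal: 0.29 × 0.146 = 0.04234
  Promotions: 0.17 × 0.05 = 0.0085
  Newsletters: 0.54 × 0.09 = 0.0486
Normalizing constant = 0.09944.
P(Personal | off-hours) = 0.04234/0.09944 ≈ 0.426
P(Promotions | off-hours) = 0.0085/0.09944 ≈ 0.085
P(Newsletters | off-hours) = 0.0486/0.09944 ≈ 0.489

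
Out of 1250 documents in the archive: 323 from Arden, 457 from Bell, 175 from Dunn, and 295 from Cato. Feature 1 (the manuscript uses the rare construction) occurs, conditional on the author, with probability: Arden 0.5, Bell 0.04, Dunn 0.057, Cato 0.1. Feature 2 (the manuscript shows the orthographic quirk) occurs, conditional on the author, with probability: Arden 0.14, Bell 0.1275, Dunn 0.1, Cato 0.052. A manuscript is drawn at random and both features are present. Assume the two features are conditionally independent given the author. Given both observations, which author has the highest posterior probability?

Arden

Prior × likelihood for each hypothesis:
  Arden: 0.2584 × 0.5 × 0.14 = 0.018088
  Bell: 0.3656 × 0.04 × 0.1275 = 0.00186456
  Dunn: 0.14 × 0.057 × 0.1 = 0.000798
  Cato: 0.236 × 0.1 × 0.052 = 0.0012272
Sum = 0.02197776.
Largest term belongs to Arden, so Arden is most probable.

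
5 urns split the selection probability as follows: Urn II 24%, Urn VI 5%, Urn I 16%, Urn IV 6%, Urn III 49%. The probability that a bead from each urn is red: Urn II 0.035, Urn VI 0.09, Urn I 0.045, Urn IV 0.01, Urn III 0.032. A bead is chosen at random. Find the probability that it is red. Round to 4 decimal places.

0.0364

Compute prior × likelihood for every hypothesis:
  Urn II: 0.24 × 0.035 = 0.0084
  Urn VI: 0.05 × 0.09 = 0.0045
  Urn I: 0.16 × 0.045 = 0.0072
  Urn IV: 0.06 × 0.01 = 0.0006
  Urn III: 0.49 × 0.032 = 0.01568
P(red) = 0.0084 + 0.0045 + 0.0072 + 0.0006 + 0.01568 = 0.03638 → 0.0364.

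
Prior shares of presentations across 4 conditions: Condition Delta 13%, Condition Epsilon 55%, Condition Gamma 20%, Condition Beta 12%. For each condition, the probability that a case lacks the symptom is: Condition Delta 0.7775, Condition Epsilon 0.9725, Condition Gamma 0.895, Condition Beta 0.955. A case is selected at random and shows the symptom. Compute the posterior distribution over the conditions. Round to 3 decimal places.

Condition Delta 0.411, Condition Epsilon 0.215, Condition Gamma 0.298, Condition Beta 0.077

Taking complements, P(symptomatic | each) = Condition Delta 0.2225, Condition Epsilon 0.0275, Condition Gamma 0.105, Condition Beta 0.045.
Prior × likelihood for each hypothesis:
  Condition Delta: 0.13 × 0.2225 = 0.028925
  Condition Epsilon: 0.55 × 0.0275 = 0.015125
  Condition Gamma: 0.2 × 0.105 = 0.021
  Condition Beta: 0.12 × 0.045 = 0.0054
Sum = 0.07045.
P(Condition Delta | symptomatic) = 0.028925/0.07045 ≈ 0.411
P(Condition Epsilon | symptomatic) = 0.015125/0.07045 ≈ 0.215
P(Condition Gamma | symptomatic) = 0.021/0.07045 ≈ 0.298
P(Condition Beta | symptomatic) = 0.0054/0.07045 ≈ 0.077
(Check: 0.411+0.215+0.298+0.077 = 1.001.)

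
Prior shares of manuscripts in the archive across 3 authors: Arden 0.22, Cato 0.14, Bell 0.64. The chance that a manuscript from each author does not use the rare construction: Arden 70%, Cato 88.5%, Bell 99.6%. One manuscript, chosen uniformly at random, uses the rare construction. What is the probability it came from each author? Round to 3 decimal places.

Arden 0.780, Cato 0.190, Bell 0.030

Taking complements, P(rare-form | each) = Arden 0.3, Cato 0.115, Bell 0.004.
Compute prior × likelihood for every hypothesis:
  Arden: 0.22 × 0.3 = 0.066
  Cato: 0.14 × 0.115 = 0.0161
  Bell: 0.64 × 0.004 = 0.00256
Normalizing constant = 0.08466.
P(Arden | rare-form) = 0.066/0.08466 ≈ 0.780
P(Cato | rare-form) = 0.0161/0.08466 ≈ 0.190
P(Bell | rare-form) = 0.00256/0.08466 ≈ 0.030
(Check: 0.780+0.190+0.030 = 1.000.)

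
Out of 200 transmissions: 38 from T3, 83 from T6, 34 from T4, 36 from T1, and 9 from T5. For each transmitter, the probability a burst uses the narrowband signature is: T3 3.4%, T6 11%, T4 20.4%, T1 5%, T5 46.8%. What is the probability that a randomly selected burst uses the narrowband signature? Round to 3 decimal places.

By Bayes' rule, posterior ∝ prior × likelihood:
  T3: 0.19 × 0.034 = 0.00646
  T6: 0.415 × 0.11 = 0.04565
  T4: 0.17 × 0.204 = 0.03468
  T1: 0.18 × 0.05 = 0.009
  T5: 0.045 × 0.468 = 0.02106
P(narrowband) = 0.00646 + 0.04565 + 0.03468 + 0.009 + 0.02106 = 0.11685 → 0.117.

0.117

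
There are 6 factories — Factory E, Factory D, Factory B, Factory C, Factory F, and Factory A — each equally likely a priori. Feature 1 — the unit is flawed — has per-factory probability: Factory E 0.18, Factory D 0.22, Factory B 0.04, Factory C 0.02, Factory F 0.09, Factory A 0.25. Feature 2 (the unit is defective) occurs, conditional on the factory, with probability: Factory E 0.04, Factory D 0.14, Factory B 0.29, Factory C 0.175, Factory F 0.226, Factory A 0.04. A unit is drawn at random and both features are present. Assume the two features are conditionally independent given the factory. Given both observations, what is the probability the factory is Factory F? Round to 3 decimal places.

With a uniform prior (1/6 each), posterior ∝ likelihood:
  Factory E: 0.18 × 0.04 = 0.0072
  Factory D: 0.22 × 0.14 = 0.0308
  Factory B: 0.04 × 0.29 = 0.0116
  Factory C: 0.02 × 0.175 = 0.0035
  Factory F: 0.09 × 0.226 = 0.02034
  Factory A: 0.25 × 0.04 = 0.01
Total = 0.08344.
P(Factory F | evidence) = 0.02034 / 0.08344 ≈ 0.244.

0.244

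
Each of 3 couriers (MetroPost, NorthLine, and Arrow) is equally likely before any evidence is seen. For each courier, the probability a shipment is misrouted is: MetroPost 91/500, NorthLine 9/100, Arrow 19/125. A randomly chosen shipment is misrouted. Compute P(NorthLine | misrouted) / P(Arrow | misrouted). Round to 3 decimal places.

Since the prior is uniform, the posterior is proportional to the likelihood:
  MetroPost: 0.182
  NorthLine: 0.09
  Arrow: 0.152
Total = 0.424.
The ratio is 0.09 / 0.152 (the normalizer cancels) = 0.592.

0.592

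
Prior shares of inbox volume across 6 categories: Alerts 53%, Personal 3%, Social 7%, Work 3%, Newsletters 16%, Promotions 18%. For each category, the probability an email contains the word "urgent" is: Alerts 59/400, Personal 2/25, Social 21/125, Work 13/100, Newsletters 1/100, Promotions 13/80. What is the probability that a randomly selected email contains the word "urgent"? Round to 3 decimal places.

By Bayes' rule, posterior ∝ prior × likelihood:
  Alerts: 0.53 × 0.1475 = 0.078175
  Personal: 0.03 × 0.08 = 0.0024
  Social: 0.07 × 0.168 = 0.01176
  Work: 0.03 × 0.13 = 0.0039
  Newsletters: 0.16 × 0.01 = 0.0016
  Promotions: 0.18 × 0.1625 = 0.02925
P(urgent-flag) = 0.078175 + 0.0024 + 0.01176 + 0.0039 + 0.0016 + 0.02925 = 0.127085 → 0.127.

0.127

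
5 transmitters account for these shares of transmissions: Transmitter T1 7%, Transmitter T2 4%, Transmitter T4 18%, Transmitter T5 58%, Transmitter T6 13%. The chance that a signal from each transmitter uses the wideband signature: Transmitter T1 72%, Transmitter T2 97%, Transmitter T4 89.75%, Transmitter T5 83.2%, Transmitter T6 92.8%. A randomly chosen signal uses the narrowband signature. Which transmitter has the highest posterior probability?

Transmitter T5

Taking complements, P(narrowband | each) = Transmitter T1 0.28, Transmitter T2 0.03, Transmitter T4 0.1025, Transmitter T5 0.168, Transmitter T6 0.072.
By Bayes' rule, posterior ∝ prior × likelihood:
  Transmitter T1: 0.07 × 0.28 = 0.0196
  Transmitter T2: 0.04 × 0.03 = 0.0012
  Transmitter T4: 0.18 × 0.1025 = 0.01845
  Transmitter T5: 0.58 × 0.168 = 0.09744
  Transmitter T6: 0.13 × 0.072 = 0.00936
Total = 0.14605.
Largest term belongs to Transmitter T5, so Transmitter T5 is most probable.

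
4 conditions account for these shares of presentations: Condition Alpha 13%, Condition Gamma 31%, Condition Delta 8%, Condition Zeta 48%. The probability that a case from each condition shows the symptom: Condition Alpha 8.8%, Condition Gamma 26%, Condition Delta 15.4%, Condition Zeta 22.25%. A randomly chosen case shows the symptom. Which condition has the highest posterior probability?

Compute prior × likelihood for every hypothesis:
  Condition Alpha: 0.13 × 0.088 = 0.01144
  Condition Gamma: 0.31 × 0.26 = 0.0806
  Condition Delta: 0.08 × 0.154 = 0.01232
  Condition Zeta: 0.48 × 0.2225 = 0.1068
Sum = 0.21116.
Largest term belongs to Condition Zeta, so Condition Zeta is most probable.

Condition Zeta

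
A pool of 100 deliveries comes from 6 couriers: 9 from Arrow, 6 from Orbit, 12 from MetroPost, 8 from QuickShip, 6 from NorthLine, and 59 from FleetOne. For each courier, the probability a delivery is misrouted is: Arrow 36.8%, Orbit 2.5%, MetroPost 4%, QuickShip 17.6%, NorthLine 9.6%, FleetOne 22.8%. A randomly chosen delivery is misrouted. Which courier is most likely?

Unnormalized posteriors (prior × likelihood):
  Arrow: 0.09 × 0.368 = 0.03312
  Orbit: 0.06 × 0.025 = 0.0015
  MetroPost: 0.12 × 0.04 = 0.0048
  QuickShip: 0.08 × 0.176 = 0.01408
  NorthLine: 0.06 × 0.096 = 0.00576
  FleetOne: 0.59 × 0.228 = 0.13452
Total = 0.19378.
Largest term belongs to FleetOne, so FleetOne is most probable.

FleetOne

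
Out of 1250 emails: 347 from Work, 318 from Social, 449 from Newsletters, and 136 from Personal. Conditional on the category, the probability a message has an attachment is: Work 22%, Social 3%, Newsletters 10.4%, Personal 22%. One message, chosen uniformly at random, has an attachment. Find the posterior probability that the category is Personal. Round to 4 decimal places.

0.1841

Unnormalized posteriors (prior × likelihood):
  Work: 0.2776 × 0.22 = 0.061072
  Social: 0.2544 × 0.03 = 0.007632
  Newsletters: 0.3592 × 0.104 = 0.0373568
  Personal: 0.1088 × 0.22 = 0.023936
Sum = 0.1299968.
P(Personal | evidence) = 0.023936 / 0.1299968 ≈ 0.1841.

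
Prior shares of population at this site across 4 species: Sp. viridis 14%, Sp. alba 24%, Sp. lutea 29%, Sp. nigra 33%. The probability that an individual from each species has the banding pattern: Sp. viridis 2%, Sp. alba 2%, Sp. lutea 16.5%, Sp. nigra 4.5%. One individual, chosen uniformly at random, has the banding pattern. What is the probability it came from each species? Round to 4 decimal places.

Sp. viridis 0.0398, Sp. alba 0.0683, Sp. lutea 0.6807, Sp. nigra 0.2112

Unnormalized posteriors (prior × likelihood):
  Sp. viridis: 0.14 × 0.02 = 0.0028
  Sp. alba: 0.24 × 0.02 = 0.0048
  Sp. lutea: 0.29 × 0.165 = 0.04785
  Sp. nigra: 0.33 × 0.045 = 0.01485
Total = 0.0703.
P(Sp. viridis | banded) = 0.0028/0.0703 ≈ 0.0398
P(Sp. alba | banded) = 0.0048/0.0703 ≈ 0.0683
P(Sp. lutea | banded) = 0.04785/0.0703 ≈ 0.6807
P(Sp. nigra | banded) = 0.01485/0.0703 ≈ 0.2112
(Check: 0.0398+0.0683+0.6807+0.2112 = 1.0000.)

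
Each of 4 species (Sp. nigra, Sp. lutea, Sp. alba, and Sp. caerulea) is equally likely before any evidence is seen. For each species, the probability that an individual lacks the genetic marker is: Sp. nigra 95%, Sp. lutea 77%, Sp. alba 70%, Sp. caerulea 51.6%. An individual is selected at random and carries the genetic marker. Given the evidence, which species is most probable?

Sp. caerulea

Taking complements, P(marker | each) = Sp. nigra 0.05, Sp. lutea 0.23, Sp. alba 0.3, Sp. caerulea 0.484.
Since the prior is uniform, the posterior is proportional to the likelihood:
  Sp. nigra: 0.05
  Sp. lutea: 0.23
  Sp. alba: 0.3
  Sp. caerulea: 0.484
Normalizing constant = 1.064.
Largest term belongs to Sp. caerulea, so Sp. caerulea is most probable.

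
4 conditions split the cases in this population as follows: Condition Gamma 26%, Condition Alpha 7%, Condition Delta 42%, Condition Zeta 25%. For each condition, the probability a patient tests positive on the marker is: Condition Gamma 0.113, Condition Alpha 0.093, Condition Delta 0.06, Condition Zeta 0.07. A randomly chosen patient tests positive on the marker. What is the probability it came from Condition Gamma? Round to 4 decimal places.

Compute prior × likelihood for every hypothesis:
  Condition Gamma: 0.26 × 0.113 = 0.02938
  Condition Alpha: 0.07 × 0.093 = 0.00651
  Condition Delta: 0.42 × 0.06 = 0.0252
  Condition Zeta: 0.25 × 0.07 = 0.0175
Sum = 0.07859.
P(Condition Gamma | evidence) = 0.02938 / 0.07859 ≈ 0.3738.

0.3738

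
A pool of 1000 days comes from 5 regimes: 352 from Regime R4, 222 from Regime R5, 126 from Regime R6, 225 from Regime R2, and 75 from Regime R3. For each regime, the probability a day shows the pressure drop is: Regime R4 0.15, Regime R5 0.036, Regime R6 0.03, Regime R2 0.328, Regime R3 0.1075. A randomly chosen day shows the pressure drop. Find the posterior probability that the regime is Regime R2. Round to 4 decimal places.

By Bayes' rule, posterior ∝ prior × likelihood:
  Regime R4: 0.352 × 0.15 = 0.0528
  Regime R5: 0.222 × 0.036 = 0.007992
  Regime R6: 0.126 × 0.03 = 0.00378
  Regime R2: 0.225 × 0.328 = 0.0738
  Regime R3: 0.075 × 0.1075 = 0.0080625
Total = 0.1464345.
P(Regime R2 | evidence) = 0.0738 / 0.1464345 ≈ 0.5040.

0.5040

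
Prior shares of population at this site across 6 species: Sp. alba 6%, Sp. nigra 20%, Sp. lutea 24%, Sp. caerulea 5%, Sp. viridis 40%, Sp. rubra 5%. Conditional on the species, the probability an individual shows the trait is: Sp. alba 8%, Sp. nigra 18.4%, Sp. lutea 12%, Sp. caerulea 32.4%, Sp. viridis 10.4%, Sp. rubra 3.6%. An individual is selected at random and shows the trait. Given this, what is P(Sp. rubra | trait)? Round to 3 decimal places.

Prior × likelihood for each hypothesis:
  Sp. alba: 0.06 × 0.08 = 0.0048
  Sp. nigra: 0.2 × 0.184 = 0.0368
  Sp. lutea: 0.24 × 0.12 = 0.0288
  Sp. caerulea: 0.05 × 0.324 = 0.0162
  Sp. viridis: 0.4 × 0.104 = 0.0416
  Sp. rubra: 0.05 × 0.036 = 0.0018
Sum = 0.13.
P(Sp. rubra | evidence) = 0.0018 / 0.13 ≈ 0.014.

0.014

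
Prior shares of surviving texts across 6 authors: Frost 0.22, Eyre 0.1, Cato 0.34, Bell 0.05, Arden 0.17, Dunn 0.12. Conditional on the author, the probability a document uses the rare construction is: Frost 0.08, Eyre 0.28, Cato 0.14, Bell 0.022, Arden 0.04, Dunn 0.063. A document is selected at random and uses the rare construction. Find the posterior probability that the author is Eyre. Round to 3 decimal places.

0.258

Unnormalized posteriors (prior × likelihood):
  Frost: 0.22 × 0.08 = 0.0176
  Eyre: 0.1 × 0.28 = 0.028
  Cato: 0.34 × 0.14 = 0.0476
  Bell: 0.05 × 0.022 = 0.0011
  Arden: 0.17 × 0.04 = 0.0068
  Dunn: 0.12 × 0.063 = 0.00756
Sum = 0.10866.
P(Eyre | evidence) = 0.028 / 0.10866 ≈ 0.258.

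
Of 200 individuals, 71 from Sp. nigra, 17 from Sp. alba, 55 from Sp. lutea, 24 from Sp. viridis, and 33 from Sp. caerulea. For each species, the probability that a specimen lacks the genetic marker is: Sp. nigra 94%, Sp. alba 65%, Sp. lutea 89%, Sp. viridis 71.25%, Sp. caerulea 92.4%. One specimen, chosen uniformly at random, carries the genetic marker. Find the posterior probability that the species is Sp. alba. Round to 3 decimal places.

0.232

Taking complements, P(marker | each) = Sp. nigra 0.06, Sp. alba 0.35, Sp. lutea 0.11, Sp. viridis 0.2875, Sp. caerulea 0.076.
Unnormalized posteriors (prior × likelihood):
  Sp. nigra: 0.355 × 0.06 = 0.0213
  Sp. alba: 0.085 × 0.35 = 0.02975
  Sp. lutea: 0.275 × 0.11 = 0.03025
  Sp. viridis: 0.12 × 0.2875 = 0.0345
  Sp. caerulea: 0.165 × 0.076 = 0.01254
Sum = 0.12834.
P(Sp. alba | evidence) = 0.02975 / 0.12834 ≈ 0.232.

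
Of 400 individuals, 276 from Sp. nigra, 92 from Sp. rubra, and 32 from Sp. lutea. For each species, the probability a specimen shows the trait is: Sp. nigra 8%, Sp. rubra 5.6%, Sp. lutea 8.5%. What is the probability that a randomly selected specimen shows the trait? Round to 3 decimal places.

Unnormalized posteriors (prior × likelihood):
  Sp. nigra: 0.69 × 0.08 = 0.0552
  Sp. rubra: 0.23 × 0.056 = 0.01288
  Sp. lutea: 0.08 × 0.085 = 0.0068
P(trait) = 0.0552 + 0.01288 + 0.0068 = 0.07488 → 0.075.

0.075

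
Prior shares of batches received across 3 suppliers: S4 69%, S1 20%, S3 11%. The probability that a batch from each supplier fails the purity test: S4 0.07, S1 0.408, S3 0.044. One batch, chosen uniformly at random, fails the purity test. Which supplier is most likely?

S1

By Bayes' rule, posterior ∝ prior × likelihood:
  S4: 0.69 × 0.07 = 0.0483
  S1: 0.2 × 0.408 = 0.0816
  S3: 0.11 × 0.044 = 0.00484
Sum = 0.13474.
Largest term belongs to S1, so S1 is most probable.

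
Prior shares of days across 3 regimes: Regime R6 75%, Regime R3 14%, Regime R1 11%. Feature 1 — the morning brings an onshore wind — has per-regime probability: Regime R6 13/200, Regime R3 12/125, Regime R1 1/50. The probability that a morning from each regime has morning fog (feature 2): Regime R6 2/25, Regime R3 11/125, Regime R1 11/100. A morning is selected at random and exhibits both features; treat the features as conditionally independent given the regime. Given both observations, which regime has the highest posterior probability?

Prior × likelihood for each hypothesis:
  Regime R6: 0.75 × 0.065 × 0.08 = 0.0039
  Regime R3: 0.14 × 0.096 × 0.088 = 0.00118272
  Regime R1: 0.11 × 0.02 × 0.11 = 0.000242
Total = 0.00532472.
Largest term belongs to Regime R6, so Regime R6 is most probable.

Regime R6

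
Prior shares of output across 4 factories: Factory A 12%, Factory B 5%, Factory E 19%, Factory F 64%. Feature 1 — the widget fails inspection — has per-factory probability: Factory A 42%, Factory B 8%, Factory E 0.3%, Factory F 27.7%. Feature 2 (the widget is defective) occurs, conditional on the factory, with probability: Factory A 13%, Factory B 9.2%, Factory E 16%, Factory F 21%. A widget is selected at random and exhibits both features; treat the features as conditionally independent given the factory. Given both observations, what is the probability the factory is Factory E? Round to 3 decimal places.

0.002

Unnormalized posteriors (prior × likelihood):
  Factory A: 0.12 × 0.42 × 0.13 = 0.006552
  Factory B: 0.05 × 0.08 × 0.092 = 0.000368
  Factory E: 0.19 × 0.003 × 0.16 = 0.0000912
  Factory F: 0.64 × 0.277 × 0.21 = 0.0372288
Total = 0.04424.
P(Factory E | evidence) = 0.0000912 / 0.04424 ≈ 0.002.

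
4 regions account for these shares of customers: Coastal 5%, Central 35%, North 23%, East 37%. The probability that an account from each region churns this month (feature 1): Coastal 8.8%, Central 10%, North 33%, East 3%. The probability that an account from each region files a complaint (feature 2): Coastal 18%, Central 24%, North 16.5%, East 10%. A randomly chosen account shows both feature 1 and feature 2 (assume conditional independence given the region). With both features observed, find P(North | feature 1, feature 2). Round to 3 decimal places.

0.549

Prior × likelihood for each hypothesis:
  Coastal: 0.05 × 0.088 × 0.18 = 0.000792
  Central: 0.35 × 0.1 × 0.24 = 0.0084
  North: 0.23 × 0.33 × 0.165 = 0.0125235
  East: 0.37 × 0.03 × 0.1 = 0.00111
Total = 0.0228255.
P(North | evidence) = 0.0125235 / 0.0228255 ≈ 0.549.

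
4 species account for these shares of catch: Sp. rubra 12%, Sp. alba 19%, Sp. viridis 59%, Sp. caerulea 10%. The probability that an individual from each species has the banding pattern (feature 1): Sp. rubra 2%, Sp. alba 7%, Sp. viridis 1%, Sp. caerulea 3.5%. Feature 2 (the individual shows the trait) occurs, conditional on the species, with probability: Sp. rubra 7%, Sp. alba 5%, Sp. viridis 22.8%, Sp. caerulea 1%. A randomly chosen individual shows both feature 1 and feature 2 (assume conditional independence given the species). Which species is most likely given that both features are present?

Sp. viridis

Prior × likelihood for each hypothesis:
  Sp. rubra: 0.12 × 0.02 × 0.07 = 0.000168
  Sp. alba: 0.19 × 0.07 × 0.05 = 0.000665
  Sp. viridis: 0.59 × 0.01 × 0.228 = 0.0013452
  Sp. caerulea: 0.1 × 0.035 × 0.01 = 0.000035
Total = 0.0022132.
Largest term belongs to Sp. viridis, so Sp. viridis is most probable.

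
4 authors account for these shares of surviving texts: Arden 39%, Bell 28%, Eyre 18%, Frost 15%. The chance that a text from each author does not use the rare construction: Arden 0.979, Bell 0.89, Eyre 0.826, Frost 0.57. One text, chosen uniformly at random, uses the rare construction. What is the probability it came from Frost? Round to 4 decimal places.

Taking complements, P(rare-form | each) = Arden 0.021, Bell 0.11, Eyre 0.174, Frost 0.43.
By Bayes' rule, posterior ∝ prior × likelihood:
  Arden: 0.39 × 0.021 = 0.00819
  Bell: 0.28 × 0.11 = 0.0308
  Eyre: 0.18 × 0.174 = 0.03132
  Frost: 0.15 × 0.43 = 0.0645
Normalizing constant = 0.13481.
P(Frost | evidence) = 0.0645 / 0.13481 ≈ 0.4785.

0.4785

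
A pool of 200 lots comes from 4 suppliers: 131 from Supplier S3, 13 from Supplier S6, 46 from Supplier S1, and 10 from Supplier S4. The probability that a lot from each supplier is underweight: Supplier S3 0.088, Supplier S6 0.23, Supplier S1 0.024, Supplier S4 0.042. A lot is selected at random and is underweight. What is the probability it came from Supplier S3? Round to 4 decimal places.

Compute prior × likelihood for every hypothesis:
  Supplier S3: 0.655 × 0.088 = 0.05764
  Supplier S6: 0.065 × 0.23 = 0.01495
  Supplier S1: 0.23 × 0.024 = 0.00552
  Supplier S4: 0.05 × 0.042 = 0.0021
Sum = 0.08021.
P(Supplier S3 | evidence) = 0.05764 / 0.08021 ≈ 0.7186.

0.7186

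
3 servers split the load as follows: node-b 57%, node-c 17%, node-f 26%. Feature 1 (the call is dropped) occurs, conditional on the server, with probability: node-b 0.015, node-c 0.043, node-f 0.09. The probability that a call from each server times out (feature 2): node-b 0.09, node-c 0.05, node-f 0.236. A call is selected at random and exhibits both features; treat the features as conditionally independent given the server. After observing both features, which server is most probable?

By Bayes' rule, posterior ∝ prior × likelihood:
  node-b: 0.57 × 0.015 × 0.09 = 0.0007695
  node-c: 0.17 × 0.043 × 0.05 = 0.0003655
  node-f: 0.26 × 0.09 × 0.236 = 0.0055224
Sum = 0.0066574.
Largest term belongs to node-f, so node-f is most probable.

node-f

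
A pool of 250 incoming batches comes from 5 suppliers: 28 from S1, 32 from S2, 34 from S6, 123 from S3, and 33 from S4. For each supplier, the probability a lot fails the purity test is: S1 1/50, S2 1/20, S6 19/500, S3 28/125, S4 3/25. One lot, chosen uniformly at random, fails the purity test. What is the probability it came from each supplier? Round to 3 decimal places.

S1 0.016, S2 0.046, S6 0.037, S3 0.788, S4 0.113

Unnormalized posteriors (prior × likelihood):
  S1: 0.112 × 0.02 = 0.00224
  S2: 0.128 × 0.05 = 0.0064
  S6: 0.136 × 0.038 = 0.005168
  S3: 0.492 × 0.224 = 0.110208
  S4: 0.132 × 0.12 = 0.01584
Total = 0.139856.
P(S1 | off-spec) = 0.00224/0.139856 ≈ 0.016
P(S2 | off-spec) = 0.0064/0.139856 ≈ 0.046
P(S6 | off-spec) = 0.005168/0.139856 ≈ 0.037
P(S3 | off-spec) = 0.110208/0.139856 ≈ 0.788
P(S4 | off-spec) = 0.01584/0.139856 ≈ 0.113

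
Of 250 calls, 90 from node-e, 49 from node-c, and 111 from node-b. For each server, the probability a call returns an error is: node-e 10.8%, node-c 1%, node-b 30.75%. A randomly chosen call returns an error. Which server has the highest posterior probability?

Prior × likelihood for each hypothesis:
  node-e: 0.36 × 0.108 = 0.03888
  node-c: 0.196 × 0.01 = 0.00196
  node-b: 0.444 × 0.3075 = 0.13653
Total = 0.17737.
Largest term belongs to node-b, so node-b is most probable.

node-b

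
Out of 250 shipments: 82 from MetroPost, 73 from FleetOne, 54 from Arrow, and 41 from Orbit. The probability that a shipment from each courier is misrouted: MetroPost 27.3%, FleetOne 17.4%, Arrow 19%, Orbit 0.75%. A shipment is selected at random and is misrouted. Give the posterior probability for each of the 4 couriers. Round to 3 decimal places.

MetroPost 0.490, FleetOne 0.278, Arrow 0.225, Orbit 0.007

Unnormalized posteriors (prior × likelihood):
  MetroPost: 0.328 × 0.273 = 0.089544
  FleetOne: 0.292 × 0.174 = 0.050808
  Arrow: 0.216 × 0.19 = 0.04104
  Orbit: 0.164 × 0.0075 = 0.00123
Normalizing constant = 0.182622.
P(MetroPost | misrouted) = 0.089544/0.182622 ≈ 0.490
P(FleetOne | misrouted) = 0.050808/0.182622 ≈ 0.278
P(Arrow | misrouted) = 0.04104/0.182622 ≈ 0.225
P(Orbit | misrouted) = 0.00123/0.182622 ≈ 0.007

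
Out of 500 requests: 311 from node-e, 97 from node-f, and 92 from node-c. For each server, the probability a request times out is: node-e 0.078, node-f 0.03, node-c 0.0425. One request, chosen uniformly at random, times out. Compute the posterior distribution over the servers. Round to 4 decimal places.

node-e 0.7806, node-f 0.0936, node-c 0.1258

Prior × likelihood for each hypothesis:
  node-e: 0.622 × 0.078 = 0.048516
  node-f: 0.194 × 0.03 = 0.00582
  node-c: 0.184 × 0.0425 = 0.00782
Normalizing constant = 0.062156.
P(node-e | timeout) = 0.048516/0.062156 ≈ 0.7806
P(node-f | timeout) = 0.00582/0.062156 ≈ 0.0936
P(node-c | timeout) = 0.00782/0.062156 ≈ 0.1258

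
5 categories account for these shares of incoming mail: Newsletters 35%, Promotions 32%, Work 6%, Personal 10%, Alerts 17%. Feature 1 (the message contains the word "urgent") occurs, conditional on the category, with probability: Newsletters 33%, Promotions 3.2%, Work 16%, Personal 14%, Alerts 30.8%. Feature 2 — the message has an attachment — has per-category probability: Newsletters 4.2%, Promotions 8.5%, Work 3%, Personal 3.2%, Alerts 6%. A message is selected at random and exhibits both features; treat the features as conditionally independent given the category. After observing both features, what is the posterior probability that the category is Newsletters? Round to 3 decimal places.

0.505

Compute prior × likelihood for every hypothesis:
  Newsletters: 0.35 × 0.33 × 0.042 = 0.004851
  Promotions: 0.32 × 0.032 × 0.085 = 0.0008704
  Work: 0.06 × 0.16 × 0.03 = 0.000288
  Personal: 0.1 × 0.14 × 0.032 = 0.000448
  Alerts: 0.17 × 0.308 × 0.06 = 0.0031416
Normalizing constant = 0.009599.
P(Newsletters | evidence) = 0.004851 / 0.009599 ≈ 0.505.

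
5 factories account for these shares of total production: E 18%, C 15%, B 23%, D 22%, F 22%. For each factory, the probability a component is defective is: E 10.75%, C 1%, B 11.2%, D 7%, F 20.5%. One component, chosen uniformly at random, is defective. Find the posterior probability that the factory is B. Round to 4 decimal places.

0.2405

Unnormalized posteriors (prior × likelihood):
  E: 0.18 × 0.1075 = 0.01935
  C: 0.15 × 0.01 = 0.0015
  B: 0.23 × 0.112 = 0.02576
  D: 0.22 × 0.07 = 0.0154
  F: 0.22 × 0.205 = 0.0451
Total = 0.10711.
P(B | evidence) = 0.02576 / 0.10711 ≈ 0.2405.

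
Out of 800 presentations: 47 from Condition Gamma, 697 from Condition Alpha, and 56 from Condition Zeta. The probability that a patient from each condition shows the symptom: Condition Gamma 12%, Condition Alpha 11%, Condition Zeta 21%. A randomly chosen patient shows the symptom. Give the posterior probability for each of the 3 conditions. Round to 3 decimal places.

Prior × likelihood for each hypothesis:
  Condition Gamma: 0.05875 × 0.12 = 0.00705
  Condition Alpha: 0.87125 × 0.11 = 0.0958375
  Condition Zeta: 0.07 × 0.21 = 0.0147
Sum = 0.1175875.
P(Condition Gamma | symptomatic) = 0.00705/0.1175875 ≈ 0.060
P(Condition Alpha | symptomatic) = 0.0958375/0.1175875 ≈ 0.815
P(Condition Zeta | symptomatic) = 0.0147/0.1175875 ≈ 0.125

Condition Gamma 0.060, Condition Alpha 0.815, Condition Zeta 0.125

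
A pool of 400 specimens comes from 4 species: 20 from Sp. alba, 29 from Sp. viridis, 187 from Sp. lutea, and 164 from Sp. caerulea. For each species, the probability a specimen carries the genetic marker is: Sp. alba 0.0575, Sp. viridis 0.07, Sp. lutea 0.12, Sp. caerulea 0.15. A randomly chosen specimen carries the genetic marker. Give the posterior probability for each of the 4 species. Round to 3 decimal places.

Prior × likelihood for each hypothesis:
  Sp. alba: 0.05 × 0.0575 = 0.002875
  Sp. viridis: 0.0725 × 0.07 = 0.005075
  Sp. lutea: 0.4675 × 0.12 = 0.0561
  Sp. caerulea: 0.41 × 0.15 = 0.0615
Normalizing constant = 0.12555.
P(Sp. alba | marker) = 0.002875/0.12555 ≈ 0.023
P(Sp. viridis | marker) = 0.005075/0.12555 ≈ 0.040
P(Sp. lutea | marker) = 0.0561/0.12555 ≈ 0.447
P(Sp. caerulea | marker) = 0.0615/0.12555 ≈ 0.490
(Check: 0.023+0.040+0.447+0.490 = 1.000.)

Sp. alba 0.023, Sp. viridis 0.040, Sp. lutea 0.447, Sp. caerulea 0.490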